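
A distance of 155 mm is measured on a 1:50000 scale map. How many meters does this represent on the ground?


ground = 155 mm * 50000 / 1000 = 7750.0 m

7750.0 m


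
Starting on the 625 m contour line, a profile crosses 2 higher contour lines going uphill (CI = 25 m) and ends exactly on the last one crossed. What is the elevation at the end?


elevation = 625 + 2 * 25 = 675 m

675 m


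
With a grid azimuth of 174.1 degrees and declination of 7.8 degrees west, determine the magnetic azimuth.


magnetic azimuth = grid azimuth - declination (east +ve)
mag_az = 174.1 - -7.8 = 181.9 degrees

181.9 degrees


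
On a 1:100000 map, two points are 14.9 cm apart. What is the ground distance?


ground = 14.9 cm * 100000 / 100 = 14900.0 m = 14.9 km

14.9 km


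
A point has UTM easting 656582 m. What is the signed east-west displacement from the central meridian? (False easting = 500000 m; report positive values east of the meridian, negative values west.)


displacement = 656582 - 500000 = 156582 m

156582 m


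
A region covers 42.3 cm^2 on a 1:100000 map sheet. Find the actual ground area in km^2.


ground_area = 42.3 * (100000/100)^2 = 42300000.0 m^2 = 42.3 km^2

42.3 km^2


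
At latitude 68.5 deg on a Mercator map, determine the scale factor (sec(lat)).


SF = 1 / cos(68.5) = 1 / 0.366501 = 2.729

2.729


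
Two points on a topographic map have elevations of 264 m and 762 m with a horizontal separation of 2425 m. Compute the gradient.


gradient = (762 - 264) / 2425 = 498 / 2425 = 0.2054

0.2054


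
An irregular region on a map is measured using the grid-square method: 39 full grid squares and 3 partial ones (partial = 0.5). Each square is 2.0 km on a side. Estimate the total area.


effective squares = 39 + 3 * 0.5 = 40.5
area = 40.5 * 4.0 = 162.0 km^2

162.0 km^2


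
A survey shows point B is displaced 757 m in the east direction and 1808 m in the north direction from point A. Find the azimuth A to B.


az = atan2(757, 1808) = 22.7 deg
adjusted to 0-360: 22.7 degrees

22.7 degrees


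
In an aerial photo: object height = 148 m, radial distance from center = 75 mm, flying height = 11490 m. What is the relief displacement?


d = h * r / H = 148 * 75 / 11490 = 0.97 mm

0.97 mm


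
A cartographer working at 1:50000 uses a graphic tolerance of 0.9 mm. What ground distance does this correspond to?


ground = 0.9 mm * 50000 / 1000 = 45.0 m

45.0 m


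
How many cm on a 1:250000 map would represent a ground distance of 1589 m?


map_cm = 1589 * 100 / 250000 = 0.6356 cm ≈ 0.64 cm

0.64 cm


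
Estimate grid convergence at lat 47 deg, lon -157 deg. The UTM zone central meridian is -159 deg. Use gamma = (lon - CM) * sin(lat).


gamma = (-157 - -159) * sin(47) = 2 * 0.731354 = 1.463 degrees

1.463 degrees


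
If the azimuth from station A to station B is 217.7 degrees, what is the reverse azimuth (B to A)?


back azimuth = (217.7 + 180) mod 360 = 37.7 degrees

37.7 degrees


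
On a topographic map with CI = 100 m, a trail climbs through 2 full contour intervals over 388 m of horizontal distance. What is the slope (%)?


elevation change = 2 * 100 = 200 m
slope = 200 / 388 * 100 = 51.5%

51.5%


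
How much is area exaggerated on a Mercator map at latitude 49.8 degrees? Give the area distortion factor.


area_distortion = 1/cos^2(49.8) = 2.4

2.4


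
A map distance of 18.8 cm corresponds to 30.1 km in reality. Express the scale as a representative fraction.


ground = 30.1 km = 3010000 cm; RF denominator = ground / map = 3010000 / 18.8 ≈ 160106; RF = 1:160106

1:160106


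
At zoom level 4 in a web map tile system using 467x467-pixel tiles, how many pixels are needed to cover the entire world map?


tiles per axis = 2^4 = 16
total tiles = 16^2 = 256
pixels per axis = 16 * 467 = 7472
total pixels = 7472^2 = 55830784

55830784 pixels


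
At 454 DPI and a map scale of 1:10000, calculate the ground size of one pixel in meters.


pixel_cm = 2.54 / 454 ≈ 0.005595 cm
ground = pixel_cm * 10000 / 100 = 2.54 * 10000 / (454 * 100) = 25400 / 45400 ≈ 0.56 m

0.56 m


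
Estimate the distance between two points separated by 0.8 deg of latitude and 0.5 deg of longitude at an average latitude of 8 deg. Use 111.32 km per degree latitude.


dlat_km = 0.8 * 111.32 = 89.056
dlon_km = 0.5 * 111.32 * cos(8) ≈ 55.118
dist = sqrt(89.056^2 + 55.118^2) ≈ 104.7 km

104.7 km


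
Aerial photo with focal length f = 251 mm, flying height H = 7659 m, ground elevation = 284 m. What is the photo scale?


scale = f / (H - h) = 251 mm / 7375 m = 251 / 7375000 = 1:29382

1:29382


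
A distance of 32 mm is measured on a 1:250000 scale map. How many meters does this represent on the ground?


ground = 32 mm * 250000 / 1000 = 8000.0 m

8000.0 m


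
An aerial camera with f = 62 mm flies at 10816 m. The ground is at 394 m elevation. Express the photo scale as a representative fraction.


scale = f / (H - h) = 62 mm / 10422 m = 62 / 10422000 = 1:168097

1:168097


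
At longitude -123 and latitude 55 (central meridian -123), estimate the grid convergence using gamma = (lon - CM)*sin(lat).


gamma = (-123 - -123) * sin(55) = 0 * 0.819152 = 0.0 degrees

0.0 degrees


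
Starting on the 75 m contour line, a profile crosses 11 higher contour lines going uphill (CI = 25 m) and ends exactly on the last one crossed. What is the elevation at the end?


elevation = 75 + 11 * 25 = 350 m

350 m


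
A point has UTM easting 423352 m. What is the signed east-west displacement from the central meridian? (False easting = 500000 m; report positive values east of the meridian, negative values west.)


displacement = 423352 - 500000 = -76648 m

-76648 m


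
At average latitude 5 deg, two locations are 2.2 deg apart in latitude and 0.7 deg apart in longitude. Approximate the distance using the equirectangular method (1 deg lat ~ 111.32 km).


dlat_km = 2.2 * 111.32 = 244.904
dlon_km = 0.7 * 111.32 * cos(5) ≈ 77.627
dist = sqrt(244.904^2 + 77.627^2) ≈ 256.9 km

256.9 km


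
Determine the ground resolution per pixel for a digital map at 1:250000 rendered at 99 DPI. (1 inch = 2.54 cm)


pixel_cm = 2.54 / 99 ≈ 0.025657 cm
ground = pixel_cm * 250000 / 100 = 2.54 * 250000 / (99 * 100) = 635000 / 9900 ≈ 64.14 m

64.14 m


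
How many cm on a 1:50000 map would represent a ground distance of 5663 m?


map_cm = 5663 * 100 / 50000 = 11.326 cm ≈ 11.33 cm

11.33 cm


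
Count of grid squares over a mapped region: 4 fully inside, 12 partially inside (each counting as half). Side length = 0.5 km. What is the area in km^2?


effective squares = 4 + 12 * 0.5 = 10.0
area = 10.0 * 0.25 = 2.5 km^2

2.5 km^2


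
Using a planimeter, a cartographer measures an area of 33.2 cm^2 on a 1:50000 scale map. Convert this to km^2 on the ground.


ground_area = 33.2 * (50000/100)^2 = 8300000.0 m^2 = 8.3 km^2

8.3 km^2


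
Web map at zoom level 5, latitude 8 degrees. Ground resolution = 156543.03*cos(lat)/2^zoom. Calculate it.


res = 156543.03 * cos(8) / 2^5 = 156543.03 * 0.99026807 / 32 = 4844.36 m/pixel

4844.36 m/pixel


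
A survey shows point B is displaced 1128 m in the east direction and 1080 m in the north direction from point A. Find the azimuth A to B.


az = atan2(1128, 1080) = 46.2 deg
adjusted to 0-360: 46.2 degrees

46.2 degrees


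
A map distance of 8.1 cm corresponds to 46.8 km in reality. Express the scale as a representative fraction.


ground = 46.8 km = 4680000 cm; RF denominator = ground / map = 4680000 / 8.1 ≈ 577778; RF = 1:577778

1:577778


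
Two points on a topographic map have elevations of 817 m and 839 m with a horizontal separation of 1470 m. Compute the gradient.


gradient = (839 - 817) / 1470 = 22 / 1470 = 0.015

0.015


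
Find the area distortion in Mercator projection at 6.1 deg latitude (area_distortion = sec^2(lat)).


area_distortion = 1/cos^2(6.1) = 1.011

1.011


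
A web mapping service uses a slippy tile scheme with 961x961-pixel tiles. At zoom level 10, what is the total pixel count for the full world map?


tiles per axis = 2^10 = 1024
total tiles = 1024^2 = 1048576
pixels per axis = 1024 * 961 = 984064
total pixels = 984064^2 = 968381956096

968381956096 pixels


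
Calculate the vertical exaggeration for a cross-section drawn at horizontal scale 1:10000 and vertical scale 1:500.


VE = horizontal_scale / vertical_scale = 10000 / 500 = 20.0

20.0x


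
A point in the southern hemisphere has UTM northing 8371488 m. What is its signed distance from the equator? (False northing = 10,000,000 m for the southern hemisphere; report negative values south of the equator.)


For southern: actual = 8371488 - 10000000 = -1628512 m

-1628512 m


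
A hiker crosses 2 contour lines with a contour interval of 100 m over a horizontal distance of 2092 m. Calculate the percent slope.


elevation change = 2 * 100 = 200 m
slope = 200 / 2092 * 100 = 9.6%

9.6%


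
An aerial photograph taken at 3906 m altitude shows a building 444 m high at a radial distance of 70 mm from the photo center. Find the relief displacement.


d = h * r / H = 444 * 70 / 3906 = 7.96 mm

7.96 mm


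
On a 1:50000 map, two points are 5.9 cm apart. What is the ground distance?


ground = 5.9 cm * 50000 / 100 = 2950.0 m = 2.95 km

2.95 km


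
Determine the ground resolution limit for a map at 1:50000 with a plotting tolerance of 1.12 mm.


ground = 1.12 mm * 50000 / 1000 = 56.0 m

56.0 m


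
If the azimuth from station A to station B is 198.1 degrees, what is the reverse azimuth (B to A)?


back azimuth = (198.1 + 180) mod 360 = 18.1 degrees

18.1 degrees


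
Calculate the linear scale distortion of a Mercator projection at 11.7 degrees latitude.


SF = 1 / cos(11.7) = 1 / 0.979223 = 1.021

1.021


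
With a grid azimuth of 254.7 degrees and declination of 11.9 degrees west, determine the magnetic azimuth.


magnetic azimuth = grid azimuth - declination (east +ve)
mag_az = 254.7 - -11.9 = 266.6 degrees

266.6 degrees


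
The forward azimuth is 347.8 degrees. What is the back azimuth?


back azimuth = (347.8 + 180) mod 360 = 167.8 degrees

167.8 degrees


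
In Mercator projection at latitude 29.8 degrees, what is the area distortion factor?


area_distortion = 1/cos^2(29.8) = 1.328

1.328


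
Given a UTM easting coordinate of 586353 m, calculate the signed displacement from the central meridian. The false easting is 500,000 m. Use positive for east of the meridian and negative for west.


displacement = 586353 - 500000 = 86353 m

86353 m


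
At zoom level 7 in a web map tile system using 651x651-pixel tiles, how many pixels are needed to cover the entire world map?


tiles per axis = 2^7 = 128
total tiles = 128^2 = 16384
pixels per axis = 128 * 651 = 83328
total pixels = 83328^2 = 6943555584

6943555584 pixels


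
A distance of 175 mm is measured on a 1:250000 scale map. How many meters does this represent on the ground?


ground = 175 mm * 250000 / 1000 = 43750.0 m

43750.0 m


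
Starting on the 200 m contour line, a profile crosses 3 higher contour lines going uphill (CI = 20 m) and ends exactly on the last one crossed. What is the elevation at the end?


elevation = 200 + 3 * 20 = 260 m

260 m


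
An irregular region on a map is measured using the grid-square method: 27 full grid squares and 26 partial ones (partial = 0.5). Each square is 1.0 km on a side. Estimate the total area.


effective squares = 27 + 26 * 0.5 = 40.0
area = 40.0 * 1.0 = 40.0 km^2

40.0 km^2


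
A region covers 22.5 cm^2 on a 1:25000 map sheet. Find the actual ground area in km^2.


ground_area = 22.5 * (25000/100)^2 = 1406250.0 m^2 = 1.40625 km^2 ≈ 1.406 km^2

1.406 km^2


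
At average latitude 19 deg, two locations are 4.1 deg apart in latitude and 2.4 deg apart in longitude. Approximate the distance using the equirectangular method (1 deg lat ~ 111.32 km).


dlat_km = 4.1 * 111.32 = 456.412
dlon_km = 2.4 * 111.32 * cos(19) ≈ 252.612
dist = sqrt(456.412^2 + 252.612^2) ≈ 521.7 km

521.7 km


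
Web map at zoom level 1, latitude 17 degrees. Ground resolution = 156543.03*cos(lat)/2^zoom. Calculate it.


res = 156543.03 * cos(17) / 2^1 = 156543.03 * 0.95630476 / 2 = 74851.42 m/pixel

74851.42 m/pixel


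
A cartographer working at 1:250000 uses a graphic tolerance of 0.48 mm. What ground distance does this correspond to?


ground = 0.48 mm * 250000 / 1000 = 120.0 m

120.0 m


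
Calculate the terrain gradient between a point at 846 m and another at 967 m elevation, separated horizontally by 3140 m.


gradient = (967 - 846) / 3140 = 121 / 3140 = 0.0385

0.0385


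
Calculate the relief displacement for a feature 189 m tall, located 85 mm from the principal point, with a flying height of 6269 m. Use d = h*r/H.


d = h * r / H = 189 * 85 / 6269 = 2.56 mm

2.56 mm


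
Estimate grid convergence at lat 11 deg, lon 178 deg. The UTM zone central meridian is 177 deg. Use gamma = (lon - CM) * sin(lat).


gamma = (178 - 177) * sin(11) = 1 * 0.190809 = 0.191 degrees

0.191 degrees


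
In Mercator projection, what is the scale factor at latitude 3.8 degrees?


SF = 1 / cos(3.8) = 1 / 0.997801 = 1.002

1.002


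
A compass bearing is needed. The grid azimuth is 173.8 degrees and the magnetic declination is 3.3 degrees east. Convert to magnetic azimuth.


magnetic azimuth = grid azimuth - declination (east +ve)
mag_az = 173.8 - 3.3 = 170.5 degrees

170.5 degrees


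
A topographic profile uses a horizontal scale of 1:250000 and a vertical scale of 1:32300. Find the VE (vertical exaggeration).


VE = horizontal_scale / vertical_scale = 250000 / 32300 ≈ 7.7

7.7x


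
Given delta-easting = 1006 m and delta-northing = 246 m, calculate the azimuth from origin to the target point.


az = atan2(1006, 246) = 76.3 deg
adjusted to 0-360: 76.3 degrees

76.3 degrees


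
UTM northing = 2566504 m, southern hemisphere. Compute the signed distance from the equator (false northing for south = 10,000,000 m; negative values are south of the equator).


For southern: actual = 2566504 - 10000000 = -7433496 m

-7433496 m


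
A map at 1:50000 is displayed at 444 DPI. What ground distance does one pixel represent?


pixel_cm = 2.54 / 444 ≈ 0.005721 cm
ground = pixel_cm * 50000 / 100 = 2.54 * 50000 / (444 * 100) = 127000 / 44400 ≈ 2.86 m

2.86 m


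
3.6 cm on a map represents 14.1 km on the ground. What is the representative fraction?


ground = 14.1 km = 1410000 cm; RF denominator = ground / map = 1410000 / 3.6 ≈ 391667; RF = 1:391667

1:391667


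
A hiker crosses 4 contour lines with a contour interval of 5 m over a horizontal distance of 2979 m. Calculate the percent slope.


elevation change = 4 * 5 = 20 m
slope = 20 / 2979 * 100 = 0.7%

0.7%


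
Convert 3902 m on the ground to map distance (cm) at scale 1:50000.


map_cm = 3902 * 100 / 50000 = 7.804 cm ≈ 7.8 cm

7.8 cm


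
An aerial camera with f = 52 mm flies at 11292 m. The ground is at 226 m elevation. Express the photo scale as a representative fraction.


scale = f / (H - h) = 52 mm / 11066 m = 52 / 11066000 = 1:212808

1:212808


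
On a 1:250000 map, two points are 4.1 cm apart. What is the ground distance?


ground = 4.1 cm * 250000 / 100 = 10250.0 m = 10.25 km

10.25 km


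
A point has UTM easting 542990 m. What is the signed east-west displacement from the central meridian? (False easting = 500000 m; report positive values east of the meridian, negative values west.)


displacement = 542990 - 500000 = 42990 m

42990 m


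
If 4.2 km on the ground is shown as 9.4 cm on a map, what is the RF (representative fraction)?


ground = 4.2 km = 420000 cm; RF denominator = ground / map = 420000 / 9.4 ≈ 44681; RF = 1:44681

1:44681


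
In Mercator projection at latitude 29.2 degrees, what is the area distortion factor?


area_distortion = 1/cos^2(29.2) = 1.312

1.312


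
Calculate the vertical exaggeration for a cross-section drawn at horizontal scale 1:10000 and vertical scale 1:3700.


VE = horizontal_scale / vertical_scale = 10000 / 3700 ≈ 2.7

2.7x


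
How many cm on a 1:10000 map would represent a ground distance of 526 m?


map_cm = 526 * 100 / 10000 = 5.26 cm

5.26 cm


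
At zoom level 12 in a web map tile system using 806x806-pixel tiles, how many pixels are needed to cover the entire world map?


tiles per axis = 2^12 = 4096
total tiles = 4096^2 = 16777216
pixels per axis = 4096 * 806 = 3301376
total pixels = 3301376^2 = 10899083493376

10899083493376 pixels


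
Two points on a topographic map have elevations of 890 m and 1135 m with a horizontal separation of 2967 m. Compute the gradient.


gradient = (1135 - 890) / 2967 = 245 / 2967 = 0.0826

0.0826


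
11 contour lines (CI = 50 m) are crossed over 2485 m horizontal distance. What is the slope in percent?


elevation change = 11 * 50 = 550 m
slope = 550 / 2485 * 100 = 22.1%

22.1%


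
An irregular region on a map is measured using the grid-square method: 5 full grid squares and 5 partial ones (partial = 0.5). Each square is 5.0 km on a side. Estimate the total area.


effective squares = 5 + 5 * 0.5 = 7.5
area = 7.5 * 25.0 = 187.5 km^2

187.5 km^2


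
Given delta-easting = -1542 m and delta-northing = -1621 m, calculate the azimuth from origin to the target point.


az = atan2(-1542, -1621) = -136.4 deg
adjusted to 0-360: 223.6 degrees

223.6 degrees


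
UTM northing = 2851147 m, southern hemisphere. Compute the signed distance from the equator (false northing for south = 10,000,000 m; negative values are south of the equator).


For southern: actual = 2851147 - 10000000 = -7148853 m

-7148853 m


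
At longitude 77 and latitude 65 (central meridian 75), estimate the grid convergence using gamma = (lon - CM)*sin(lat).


gamma = (77 - 75) * sin(65) = 2 * 0.906308 = 1.813 degrees

1.813 degrees


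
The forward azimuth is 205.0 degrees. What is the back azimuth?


back azimuth = (205.0 + 180) mod 360 = 25.0 degrees

25.0 degrees


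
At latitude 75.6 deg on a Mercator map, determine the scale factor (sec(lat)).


SF = 1 / cos(75.6) = 1 / 0.24869 = 4.021

4.021


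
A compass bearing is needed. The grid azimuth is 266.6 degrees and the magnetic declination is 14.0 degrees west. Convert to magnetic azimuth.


magnetic azimuth = grid azimuth - declination (east +ve)
mag_az = 266.6 - -14.0 = 280.6 degrees

280.6 degrees


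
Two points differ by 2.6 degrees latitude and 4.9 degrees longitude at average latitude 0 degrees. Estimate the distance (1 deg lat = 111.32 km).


dlat_km = 2.6 * 111.32 = 289.432
dlon_km = 4.9 * 111.32 * cos(0) ≈ 545.468
dist = sqrt(289.432^2 + 545.468^2) ≈ 617.5 km

617.5 km


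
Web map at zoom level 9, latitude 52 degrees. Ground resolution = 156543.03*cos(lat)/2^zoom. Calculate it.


res = 156543.03 * cos(52) / 2^9 = 156543.03 * 0.61566148 / 512 = 188.24 m/pixel

188.24 m/pixel


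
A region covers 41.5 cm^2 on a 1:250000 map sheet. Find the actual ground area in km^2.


ground_area = 41.5 * (250000/100)^2 = 259375000.0 m^2 = 259.375 km^2

259.375 km^2


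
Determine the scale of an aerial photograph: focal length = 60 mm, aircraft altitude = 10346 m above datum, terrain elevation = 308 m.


scale = f / (H - h) = 60 mm / 10038 m = 60 / 10038000 = 1:167300

1:167300


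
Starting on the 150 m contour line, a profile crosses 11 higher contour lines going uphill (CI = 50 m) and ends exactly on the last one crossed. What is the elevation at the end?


elevation = 150 + 11 * 50 = 700 m

700 m


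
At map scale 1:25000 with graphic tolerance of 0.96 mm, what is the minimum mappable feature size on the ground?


ground = 0.96 mm * 25000 / 1000 = 24.0 m

24.0 m


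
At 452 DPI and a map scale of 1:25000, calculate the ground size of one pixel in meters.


pixel_cm = 2.54 / 452 ≈ 0.005619 cm
ground = pixel_cm * 25000 / 100 = 2.54 * 25000 / (452 * 100) = 63500 / 45200 ≈ 1.4 m

1.4 m


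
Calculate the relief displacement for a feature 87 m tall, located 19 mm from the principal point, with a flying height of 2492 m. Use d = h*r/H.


d = h * r / H = 87 * 19 / 2492 = 0.66 mm

0.66 mm


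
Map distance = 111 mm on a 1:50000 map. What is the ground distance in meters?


ground = 111 mm * 50000 / 1000 = 5550.0 m

5550.0 m


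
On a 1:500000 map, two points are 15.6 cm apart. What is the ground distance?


ground = 15.6 cm * 500000 / 100 = 78000.0 m = 78.0 km

78.0 km


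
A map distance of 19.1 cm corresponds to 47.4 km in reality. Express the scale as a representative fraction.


ground = 47.4 km = 4740000 cm; RF denominator = ground / map = 4740000 / 19.1 ≈ 248168; RF = 1:248168

1:248168


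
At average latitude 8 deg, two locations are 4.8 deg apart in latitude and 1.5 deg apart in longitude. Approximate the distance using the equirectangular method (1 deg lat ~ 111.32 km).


dlat_km = 4.8 * 111.32 = 534.336
dlon_km = 1.5 * 111.32 * cos(8) ≈ 165.355
dist = sqrt(534.336^2 + 165.355^2) ≈ 559.3 km

559.3 km


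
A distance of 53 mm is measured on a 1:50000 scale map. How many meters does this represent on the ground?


ground = 53 mm * 50000 / 1000 = 2650.0 m

2650.0 m


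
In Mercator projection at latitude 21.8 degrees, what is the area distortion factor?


area_distortion = 1/cos^2(21.8) = 1.16

1.16


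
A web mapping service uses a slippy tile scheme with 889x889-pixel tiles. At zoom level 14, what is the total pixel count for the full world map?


tiles per axis = 2^14 = 16384
total tiles = 16384^2 = 268435456
pixels per axis = 16384 * 889 = 14565376
total pixels = 14565376^2 = 212150178021376

212150178021376 pixels


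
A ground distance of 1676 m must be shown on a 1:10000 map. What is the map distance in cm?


map_cm = 1676 * 100 / 10000 = 16.76 cm

16.76 cm


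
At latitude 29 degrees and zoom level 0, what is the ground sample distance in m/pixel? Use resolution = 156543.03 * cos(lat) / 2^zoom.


res = 156543.03 * cos(29) / 2^0 = 156543.03 * 0.87461971 / 1 = 136915.62 m/pixel

136915.62 m/pixel


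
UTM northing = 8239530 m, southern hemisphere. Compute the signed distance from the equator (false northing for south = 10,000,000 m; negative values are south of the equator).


For southern: actual = 8239530 - 10000000 = -1760470 m

-1760470 m


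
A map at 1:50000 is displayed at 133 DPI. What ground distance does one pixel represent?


pixel_cm = 2.54 / 133 ≈ 0.019098 cm
ground = pixel_cm * 50000 / 100 = 2.54 * 50000 / (133 * 100) = 127000 / 13300 ≈ 9.55 m

9.55 m


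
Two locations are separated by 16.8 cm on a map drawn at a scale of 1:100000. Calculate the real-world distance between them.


ground = 16.8 cm * 100000 / 100 = 16800.0 m = 16.8 km

16.8 km


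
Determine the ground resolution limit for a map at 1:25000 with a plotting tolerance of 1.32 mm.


ground = 1.32 mm * 25000 / 1000 = 33.0 m

33.0 m


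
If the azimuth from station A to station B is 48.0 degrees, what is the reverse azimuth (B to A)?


back azimuth = (48.0 + 180) mod 360 = 228.0 degrees

228.0 degrees


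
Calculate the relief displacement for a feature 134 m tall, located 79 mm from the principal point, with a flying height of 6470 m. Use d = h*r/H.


d = h * r / H = 134 * 79 / 6470 = 1.64 mm

1.64 mm


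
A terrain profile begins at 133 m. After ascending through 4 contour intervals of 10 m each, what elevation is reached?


elevation = 133 + 4 * 10 = 173 m

173 m


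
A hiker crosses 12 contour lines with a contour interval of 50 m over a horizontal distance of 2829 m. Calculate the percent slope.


elevation change = 12 * 50 = 600 m
slope = 600 / 2829 * 100 = 21.2%

21.2%


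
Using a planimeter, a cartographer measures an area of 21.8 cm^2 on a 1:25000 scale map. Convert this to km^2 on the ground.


ground_area = 21.8 * (25000/100)^2 = 1362500.0 m^2 = 1.3625 km^2 ≈ 1.363 km^2

1.363 km^2


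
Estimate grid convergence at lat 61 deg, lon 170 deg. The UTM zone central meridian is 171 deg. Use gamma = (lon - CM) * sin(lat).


gamma = (170 - 171) * sin(61) = -1 * 0.87462 = -0.875 degrees

-0.875 degrees


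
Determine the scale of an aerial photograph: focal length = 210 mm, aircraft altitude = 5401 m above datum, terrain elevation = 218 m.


scale = f / (H - h) = 210 mm / 5183 m = 210 / 5183000 = 1:24681

1:24681


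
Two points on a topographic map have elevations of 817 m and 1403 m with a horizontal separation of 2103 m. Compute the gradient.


gradient = (1403 - 817) / 2103 = 586 / 2103 = 0.2786

0.2786


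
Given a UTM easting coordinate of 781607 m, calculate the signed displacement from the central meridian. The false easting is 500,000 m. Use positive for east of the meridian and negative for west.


displacement = 781607 - 500000 = 281607 m

281607 m


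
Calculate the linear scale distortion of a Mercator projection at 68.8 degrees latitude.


SF = 1 / cos(68.8) = 1 / 0.361625 = 2.765

2.765


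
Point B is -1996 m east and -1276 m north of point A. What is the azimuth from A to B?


az = atan2(-1996, -1276) = -122.6 deg
adjusted to 0-360: 237.4 degrees

237.4 degrees


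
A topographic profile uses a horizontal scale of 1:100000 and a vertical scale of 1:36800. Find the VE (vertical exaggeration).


VE = horizontal_scale / vertical_scale = 100000 / 36800 ≈ 2.7

2.7x


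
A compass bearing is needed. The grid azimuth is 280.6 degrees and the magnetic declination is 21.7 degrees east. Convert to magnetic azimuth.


magnetic azimuth = grid azimuth - declination (east +ve)
mag_az = 280.6 - 21.7 = 258.9 degrees

258.9 degrees


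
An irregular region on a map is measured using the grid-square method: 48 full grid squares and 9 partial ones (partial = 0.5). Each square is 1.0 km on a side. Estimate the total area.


effective squares = 48 + 9 * 0.5 = 52.5
area = 52.5 * 1.0 = 52.5 km^2

52.5 km^2


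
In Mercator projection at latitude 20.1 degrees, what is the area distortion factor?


area_distortion = 1/cos^2(20.1) = 1.134

1.134


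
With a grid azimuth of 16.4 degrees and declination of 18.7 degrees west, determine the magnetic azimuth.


magnetic azimuth = grid azimuth - declination (east +ve)
mag_az = 16.4 - -18.7 = 35.1 degrees

35.1 degrees


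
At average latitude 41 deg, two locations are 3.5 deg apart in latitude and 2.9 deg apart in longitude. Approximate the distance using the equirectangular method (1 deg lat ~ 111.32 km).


dlat_km = 3.5 * 111.32 = 389.62
dlon_km = 2.9 * 111.32 * cos(41) ≈ 243.641
dist = sqrt(389.62^2 + 243.641^2) ≈ 459.5 km

459.5 km


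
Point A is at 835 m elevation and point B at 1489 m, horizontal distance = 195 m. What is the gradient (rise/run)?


gradient = (1489 - 835) / 195 = 654 / 195 = 3.3538

3.3538


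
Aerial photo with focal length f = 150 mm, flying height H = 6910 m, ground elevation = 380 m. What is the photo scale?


scale = f / (H - h) = 150 mm / 6530 m = 150 / 6530000 = 1:43533

1:43533


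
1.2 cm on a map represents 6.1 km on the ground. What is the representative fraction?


ground = 6.1 km = 610000 cm; RF denominator = ground / map = 610000 / 1.2 ≈ 508333; RF = 1:508333

1:508333


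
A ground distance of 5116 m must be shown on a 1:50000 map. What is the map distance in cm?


map_cm = 5116 * 100 / 50000 = 10.232 cm ≈ 10.23 cm

10.23 cm


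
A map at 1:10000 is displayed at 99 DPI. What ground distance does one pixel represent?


pixel_cm = 2.54 / 99 ≈ 0.025657 cm
ground = pixel_cm * 10000 / 100 = 2.54 * 10000 / (99 * 100) = 25400 / 9900 ≈ 2.57 m

2.57 m


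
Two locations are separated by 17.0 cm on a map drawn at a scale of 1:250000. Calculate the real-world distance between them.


ground = 17.0 cm * 250000 / 100 = 42500.0 m = 42.5 km

42.5 km


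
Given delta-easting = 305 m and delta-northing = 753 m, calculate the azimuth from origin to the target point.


az = atan2(305, 753) = 22.1 deg
adjusted to 0-360: 22.1 degrees

22.1 degrees


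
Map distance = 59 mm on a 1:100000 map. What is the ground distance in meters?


ground = 59 mm * 100000 / 1000 = 5900.0 m

5900.0 m


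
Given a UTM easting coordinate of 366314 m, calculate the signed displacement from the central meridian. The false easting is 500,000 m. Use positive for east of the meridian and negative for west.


displacement = 366314 - 500000 = -133686 m

-133686 m


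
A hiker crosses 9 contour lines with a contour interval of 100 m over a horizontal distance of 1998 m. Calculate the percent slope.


elevation change = 9 * 100 = 900 m
slope = 900 / 1998 * 100 = 45.0%

45.0%


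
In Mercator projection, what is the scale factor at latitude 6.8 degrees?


SF = 1 / cos(6.8) = 1 / 0.992966 = 1.007

1.007


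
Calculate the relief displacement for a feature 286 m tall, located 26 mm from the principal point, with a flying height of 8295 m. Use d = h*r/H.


d = h * r / H = 286 * 26 / 8295 = 0.9 mm

0.9 mm


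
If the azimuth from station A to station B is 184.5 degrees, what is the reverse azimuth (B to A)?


back azimuth = (184.5 + 180) mod 360 = 4.5 degrees

4.5 degrees


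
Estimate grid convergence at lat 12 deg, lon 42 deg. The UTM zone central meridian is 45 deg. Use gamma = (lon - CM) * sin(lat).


gamma = (42 - 45) * sin(12) = -3 * 0.207912 = -0.624 degrees

-0.624 degrees


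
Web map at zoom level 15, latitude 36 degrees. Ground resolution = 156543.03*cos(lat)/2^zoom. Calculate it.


res = 156543.03 * cos(36) / 2^15 = 156543.03 * 0.80901699 / 32768 = 3.86 m/pixel

3.86 m/pixel


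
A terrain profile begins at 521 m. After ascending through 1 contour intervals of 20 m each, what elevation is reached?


elevation = 521 + 1 * 20 = 541 m

541 m


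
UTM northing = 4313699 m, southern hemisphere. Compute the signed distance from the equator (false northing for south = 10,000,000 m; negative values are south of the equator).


For southern: actual = 4313699 - 10000000 = -5686301 m

-5686301 m


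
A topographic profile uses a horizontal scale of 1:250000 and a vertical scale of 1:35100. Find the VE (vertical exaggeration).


VE = horizontal_scale / vertical_scale = 250000 / 35100 ≈ 7.1

7.1x


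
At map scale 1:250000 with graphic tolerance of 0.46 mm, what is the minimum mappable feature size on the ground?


ground = 0.46 mm * 250000 / 1000 = 115.0 m

115.0 m


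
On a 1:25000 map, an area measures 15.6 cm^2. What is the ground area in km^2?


ground_area = 15.6 * (25000/100)^2 = 975000.0 m^2 = 0.975 km^2

0.975 km^2


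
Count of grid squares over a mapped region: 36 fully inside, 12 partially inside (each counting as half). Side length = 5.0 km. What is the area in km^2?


effective squares = 36 + 12 * 0.5 = 42.0
area = 42.0 * 25.0 = 1050.0 km^2

1050.0 km^2


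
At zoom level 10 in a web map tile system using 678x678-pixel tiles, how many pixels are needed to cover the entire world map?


tiles per axis = 2^10 = 1024
total tiles = 1024^2 = 1048576
pixels per axis = 1024 * 678 = 694272
total pixels = 694272^2 = 482013609984

482013609984 pixels


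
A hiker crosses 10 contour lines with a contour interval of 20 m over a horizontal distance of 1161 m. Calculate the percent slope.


elevation change = 10 * 20 = 200 m
slope = 200 / 1161 * 100 = 17.2%

17.2%


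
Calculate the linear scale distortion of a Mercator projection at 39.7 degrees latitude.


SF = 1 / cos(39.7) = 1 / 0.7694 = 1.3

1.3


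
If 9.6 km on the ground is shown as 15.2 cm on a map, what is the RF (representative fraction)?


ground = 9.6 km = 960000 cm; RF denominator = ground / map = 960000 / 15.2 ≈ 63158; RF = 1:63158

1:63158


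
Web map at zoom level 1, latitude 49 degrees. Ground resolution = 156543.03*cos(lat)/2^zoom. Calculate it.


res = 156543.03 * cos(49) / 2^1 = 156543.03 * 0.65605903 / 2 = 51350.73 m/pixel

51350.73 m/pixel


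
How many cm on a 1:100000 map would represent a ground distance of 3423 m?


map_cm = 3423 * 100 / 100000 = 3.423 cm ≈ 3.42 cm

3.42 cm


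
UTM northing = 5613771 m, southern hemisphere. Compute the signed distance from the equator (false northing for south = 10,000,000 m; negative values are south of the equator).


For southern: actual = 5613771 - 10000000 = -4386229 m

-4386229 m


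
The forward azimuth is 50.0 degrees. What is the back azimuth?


back azimuth = (50.0 + 180) mod 360 = 230.0 degrees

230.0 degrees


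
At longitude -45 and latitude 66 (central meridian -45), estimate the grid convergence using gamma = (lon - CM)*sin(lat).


gamma = (-45 - -45) * sin(66) = 0 * 0.913545 = 0.0 degrees

0.0 degrees


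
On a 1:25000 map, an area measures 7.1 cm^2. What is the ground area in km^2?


ground_area = 7.1 * (25000/100)^2 = 443750.0 m^2 = 0.44375 km^2 ≈ 0.444 km^2

0.444 km^2


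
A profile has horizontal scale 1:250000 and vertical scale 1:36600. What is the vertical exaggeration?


VE = horizontal_scale / vertical_scale = 250000 / 36600 ≈ 6.8

6.8x


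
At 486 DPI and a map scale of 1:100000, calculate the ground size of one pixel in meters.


pixel_cm = 2.54 / 486 ≈ 0.005226 cm
ground = pixel_cm * 100000 / 100 = 2.54 * 100000 / (486 * 100) = 254000 / 48600 ≈ 5.23 m

5.23 m


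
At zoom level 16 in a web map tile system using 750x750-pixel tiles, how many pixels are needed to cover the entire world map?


tiles per axis = 2^16 = 65536
total tiles = 65536^2 = 4294967296
pixels per axis = 65536 * 750 = 49152000
total pixels = 49152000^2 = 2415919104000000

2415919104000000 pixels


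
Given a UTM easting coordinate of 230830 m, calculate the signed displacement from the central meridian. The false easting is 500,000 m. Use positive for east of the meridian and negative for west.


displacement = 230830 - 500000 = -269170 m

-269170 m


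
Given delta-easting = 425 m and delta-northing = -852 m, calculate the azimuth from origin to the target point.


az = atan2(425, -852) = 153.5 deg
adjusted to 0-360: 153.5 degrees

153.5 degrees


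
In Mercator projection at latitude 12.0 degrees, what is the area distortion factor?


area_distortion = 1/cos^2(12.0) = 1.045

1.045


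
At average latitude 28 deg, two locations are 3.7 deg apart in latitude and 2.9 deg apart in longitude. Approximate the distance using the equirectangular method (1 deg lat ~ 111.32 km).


dlat_km = 3.7 * 111.32 = 411.884
dlon_km = 2.9 * 111.32 * cos(28) ≈ 285.04
dist = sqrt(411.884^2 + 285.04^2) ≈ 500.9 km

500.9 km


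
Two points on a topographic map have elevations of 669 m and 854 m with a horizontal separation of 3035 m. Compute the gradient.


gradient = (854 - 669) / 3035 = 185 / 3035 = 0.061

0.061


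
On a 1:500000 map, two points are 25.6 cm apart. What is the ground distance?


ground = 25.6 cm * 500000 / 100 = 128000.0 m = 128.0 km

128.0 km


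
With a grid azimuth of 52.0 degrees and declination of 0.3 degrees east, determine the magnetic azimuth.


magnetic azimuth = grid azimuth - declination (east +ve)
mag_az = 52.0 - 0.3 = 51.7 degrees

51.7 degrees


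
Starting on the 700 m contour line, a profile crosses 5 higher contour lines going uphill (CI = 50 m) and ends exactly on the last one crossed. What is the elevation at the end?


elevation = 700 + 5 * 50 = 950 m

950 m


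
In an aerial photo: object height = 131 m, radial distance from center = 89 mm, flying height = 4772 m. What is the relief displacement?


d = h * r / H = 131 * 89 / 4772 = 2.44 mm

2.44 mm


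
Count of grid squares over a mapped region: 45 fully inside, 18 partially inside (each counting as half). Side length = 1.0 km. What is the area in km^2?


effective squares = 45 + 18 * 0.5 = 54.0
area = 54.0 * 1.0 = 54.0 km^2

54.0 km^2


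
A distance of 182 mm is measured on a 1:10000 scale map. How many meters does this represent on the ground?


ground = 182 mm * 10000 / 1000 = 1820.0 m

1820.0 m


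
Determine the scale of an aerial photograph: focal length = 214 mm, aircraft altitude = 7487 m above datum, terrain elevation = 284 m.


scale = f / (H - h) = 214 mm / 7203 m = 214 / 7203000 = 1:33659

1:33659


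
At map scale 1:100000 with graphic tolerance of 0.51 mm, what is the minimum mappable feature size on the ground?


ground = 0.51 mm * 100000 / 1000 = 51.0 m

51.0 m


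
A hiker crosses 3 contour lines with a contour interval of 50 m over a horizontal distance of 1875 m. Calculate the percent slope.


elevation change = 3 * 50 = 150 m
slope = 150 / 1875 * 100 = 8.0%

8.0%


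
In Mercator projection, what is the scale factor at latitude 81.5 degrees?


SF = 1 / cos(81.5) = 1 / 0.147809 = 6.765

6.765


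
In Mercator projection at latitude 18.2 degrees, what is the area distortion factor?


area_distortion = 1/cos^2(18.2) = 1.108

1.108


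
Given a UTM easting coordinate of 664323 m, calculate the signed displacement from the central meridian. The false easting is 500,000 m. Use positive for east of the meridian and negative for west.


displacement = 664323 - 500000 = 164323 m

164323 m


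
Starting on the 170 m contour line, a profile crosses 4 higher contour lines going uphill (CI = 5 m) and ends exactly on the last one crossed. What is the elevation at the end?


elevation = 170 + 4 * 5 = 190 m

190 m


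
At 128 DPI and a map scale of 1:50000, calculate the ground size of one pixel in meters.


pixel_cm = 2.54 / 128 ≈ 0.019844 cm
ground = pixel_cm * 50000 / 100 = 2.54 * 50000 / (128 * 100) = 127000 / 12800 ≈ 9.92 m

9.92 m


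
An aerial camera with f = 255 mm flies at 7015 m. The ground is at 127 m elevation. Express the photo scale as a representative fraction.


scale = f / (H - h) = 255 mm / 6888 m = 255 / 6888000 = 1:27012

1:27012


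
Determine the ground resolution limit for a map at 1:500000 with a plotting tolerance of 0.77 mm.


ground = 0.77 mm * 500000 / 1000 = 385.0 m

385.0 m


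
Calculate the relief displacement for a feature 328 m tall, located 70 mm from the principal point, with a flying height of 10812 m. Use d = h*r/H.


d = h * r / H = 328 * 70 / 10812 = 2.12 mm

2.12 mm


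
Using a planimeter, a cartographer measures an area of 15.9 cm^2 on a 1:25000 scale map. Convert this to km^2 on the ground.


ground_area = 15.9 * (25000/100)^2 = 993750.0 m^2 = 0.99375 km^2 ≈ 0.994 km^2

0.994 km^2


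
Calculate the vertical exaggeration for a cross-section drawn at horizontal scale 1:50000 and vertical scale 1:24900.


VE = horizontal_scale / vertical_scale = 50000 / 24900 ≈ 2.0

2.0x


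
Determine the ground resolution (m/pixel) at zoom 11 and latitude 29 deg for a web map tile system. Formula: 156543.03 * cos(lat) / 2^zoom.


res = 156543.03 * cos(29) / 2^11 = 156543.03 * 0.87461971 / 2048 = 66.85 m/pixel

66.85 m/pixel


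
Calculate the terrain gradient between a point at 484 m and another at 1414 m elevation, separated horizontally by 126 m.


gradient = (1414 - 484) / 126 = 930 / 126 = 7.381

7.381


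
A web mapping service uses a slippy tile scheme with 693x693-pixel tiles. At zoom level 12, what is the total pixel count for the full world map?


tiles per axis = 2^12 = 4096
total tiles = 4096^2 = 16777216
pixels per axis = 4096 * 693 = 2838528
total pixels = 2838528^2 = 8057241206784

8057241206784 pixels
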